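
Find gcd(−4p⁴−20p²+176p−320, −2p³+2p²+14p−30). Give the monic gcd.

p²−4p+5

By polynomial division,
  −4p⁴−20p²+176p−320 = (2p+2)(−2p³+2p²+14p−30) + (−52p²+208p−260)
  −2p³+2p²+14p−30 = ((1/26)p+3/26)(−52p²+208p−260) + (0)
Last nonzero remainder: −52p²+208p−260. Dividing through by −52 gives the monic gcd p²−4p+5.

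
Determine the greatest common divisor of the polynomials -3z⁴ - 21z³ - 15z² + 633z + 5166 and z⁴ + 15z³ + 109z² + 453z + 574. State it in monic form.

z³ + 13z² + 83z + 287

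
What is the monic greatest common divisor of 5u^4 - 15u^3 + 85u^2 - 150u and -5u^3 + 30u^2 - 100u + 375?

u^2 - u + 15

Euclidean algorithm in ℚ[u]:
  5u^4 - 15u^3 + 85u^2 - 150u = (-u - 3)(-5u^3 + 30u^2 - 100u + 375) + (75u^2 - 75u + 1125)
  -5u^3 + 30u^2 - 100u + 375 = (-(1/15)u + 1/3)(75u^2 - 75u + 1125) + (0)
Last nonzero remainder: 75u^2 - 75u + 1125. Dividing through by 75 gives the monic gcd u^2 - u + 15.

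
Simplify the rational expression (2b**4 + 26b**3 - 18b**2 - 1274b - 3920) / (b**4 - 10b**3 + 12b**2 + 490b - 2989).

(2b**2 + 26b + 80)/(b**2 - 10b + 61)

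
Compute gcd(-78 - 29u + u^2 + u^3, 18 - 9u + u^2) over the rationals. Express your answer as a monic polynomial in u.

-6 + u

Euclidean algorithm in ℚ[u]:
  u^3 + u^2 - 29u - 78 = (u + 10)(u^2 - 9u + 18) + (43u - 258)
  u^2 - 9u + 18 = ((1/43)u - 3/43)(43u - 258) + (0)
Last nonzero remainder: 43u - 258. Dividing through by 43 gives the monic gcd u - 6.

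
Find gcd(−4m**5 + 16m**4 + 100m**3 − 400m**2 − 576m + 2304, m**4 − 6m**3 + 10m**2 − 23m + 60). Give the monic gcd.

m**2 − 7m + 12

By polynomial division,
  −4m**5 + 16m**4 + 100m**3 − 400m**2 − 576m + 2304 = (−4m − 8)(m**4 − 6m**3 + 10m**2 − 23m + 60) + (92m**3 − 412m**2 − 520m + 2784)
  m**4 − 6m**3 + 10m**2 − 23m + 60 = ((1/92)m − 35/2116)(92m**3 − 412m**2 − 520m + 2784) + ((4675/529)m**2 − (32725/529)m + 56100/529)
  92m**3 − 412m**2 − 520m + 2784 = ((48668/4675)m + 122728/4675)((4675/529)m**2 − (32725/529)m + 56100/529) + (0)
Last nonzero remainder: (4675/529)m**2 − (32725/529)m + 56100/529. Dividing through by 4675/529 gives the monic gcd m**2 − 7m + 12.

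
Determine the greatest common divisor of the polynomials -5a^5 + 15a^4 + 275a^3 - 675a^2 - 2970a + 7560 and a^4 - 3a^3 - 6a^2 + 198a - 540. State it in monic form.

a^2 + 3a - 18

Apply the Euclidean algorithm:
  -5a^5 + 15a^4 + 275a^3 - 675a^2 - 2970a + 7560 = (-5a)(a^4 - 3a^3 - 6a^2 + 198a - 540) + (245a^3 + 315a^2 - 5670a + 7560)
  a^4 - 3a^3 - 6a^2 + 198a - 540 = ((1/245)a - 6/343)(245a^3 + 315a^2 - 5670a + 7560) + ((1110/49)a^2 + (3330/49)a - 19980/49)
  245a^3 + 315a^2 - 5670a + 7560 = ((2401/222)a - 686/37)((1110/49)a^2 + (3330/49)a - 19980/49) + (0)
Last nonzero remainder: (1110/49)a^2 + (3330/49)a - 19980/49. Dividing through by 1110/49 gives the monic gcd a^2 + 3a - 18.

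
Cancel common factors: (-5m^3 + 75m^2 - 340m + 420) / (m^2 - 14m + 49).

(-5m^2 + 40m - 60)/(m - 7)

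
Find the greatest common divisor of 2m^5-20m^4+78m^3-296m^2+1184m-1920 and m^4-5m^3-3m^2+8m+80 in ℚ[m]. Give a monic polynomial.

m^2-8m+16

By polynomial division,
  2m^5-20m^4+78m^3-296m^2+1184m-1920 = (2m-10)(m^4-5m^3-3m^2+8m+80) + (34m^3-342m^2+1104m-1120)
  m^4-5m^3-3m^2+8m+80 = ((1/34)m+43/289)(34m^3-342m^2+1104m-1120) + ((4455/289)m^2-(35640/289)m+71280/289)
  34m^3-342m^2+1104m-1120 = ((9826/4455)m-4046/891)((4455/289)m^2-(35640/289)m+71280/289) + (0)
Last nonzero remainder: (4455/289)m^2-(35640/289)m+71280/289. Dividing through by 4455/289 gives the monic gcd m^2-8m+16.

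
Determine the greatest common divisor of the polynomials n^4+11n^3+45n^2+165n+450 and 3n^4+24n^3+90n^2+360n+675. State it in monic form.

n^3+5n^2+15n+75

By polynomial division,
  n^4+11n^3+45n^2+165n+450 = (1/3)(3n^4+24n^3+90n^2+360n+675) + (3n^3+15n^2+45n+225)
  3n^4+24n^3+90n^2+360n+675 = (n+3)(3n^3+15n^2+45n+225) + (0)
Last nonzero remainder: 3n^3+15n^2+45n+225. Dividing through by 3 gives the monic gcd n^3+5n^2+15n+75.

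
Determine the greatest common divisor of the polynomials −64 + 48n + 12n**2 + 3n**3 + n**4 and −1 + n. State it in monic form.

−1 + n

Apply the Euclidean algorithm:
  n**4 + 3n**3 + 12n**2 + 48n − 64 = (n**3 + 4n**2 + 16n + 64)(n − 1) + (0)
The last nonzero remainder n − 1 is already monic.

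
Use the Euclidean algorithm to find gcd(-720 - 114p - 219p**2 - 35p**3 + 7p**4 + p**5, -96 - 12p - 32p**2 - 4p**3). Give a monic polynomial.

Repeated division with remainder:
  p**5 + 7p**4 - 35p**3 - 219p**2 - 114p - 720 = (-(1/4)p**2 + (1/4)p + 15/2)(-4p**3 - 32p**2 - 12p - 96) + (0)
Last nonzero remainder: -4p**3 - 32p**2 - 12p - 96. Dividing through by -4 gives the monic gcd p**3 + 8p**2 + 3p + 24.

24 + 3p + 8p**2 + p**3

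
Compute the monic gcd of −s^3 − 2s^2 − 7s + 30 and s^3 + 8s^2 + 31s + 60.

s^2 + 4s + 15

Euclidean algorithm in ℚ[s]:
  −s^3 − 2s^2 − 7s + 30 = (−1)(s^3 + 8s^2 + 31s + 60) + (6s^2 + 24s + 90)
  s^3 + 8s^2 + 31s + 60 = ((1/6)s + 2/3)(6s^2 + 24s + 90) + (0)
Last nonzero remainder: 6s^2 + 24s + 90. Dividing through by 6 gives the monic gcd s^2 + 4s + 15.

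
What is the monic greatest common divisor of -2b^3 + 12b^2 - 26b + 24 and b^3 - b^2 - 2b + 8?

By polynomial division,
  -2b^3 + 12b^2 - 26b + 24 = (-2)(b^3 - b^2 - 2b + 8) + (10b^2 - 30b + 40)
  b^3 - b^2 - 2b + 8 = ((1/10)b + 1/5)(10b^2 - 30b + 40) + (0)
Last nonzero remainder: 10b^2 - 30b + 40. Dividing through by 10 gives the monic gcd b^2 - 3b + 4.

b^2 - 3b + 4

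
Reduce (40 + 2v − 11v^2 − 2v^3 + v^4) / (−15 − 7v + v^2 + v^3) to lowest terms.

Repeated division with remainder:
  v^4 − 2v^3 − 11v^2 + 2v + 40 = (v − 3)(v^3 + v^2 − 7v − 15) + (−v^2 − 4v − 5)
  v^3 + v^2 − 7v − 15 = (−v + 3)(−v^2 − 4v − 5) + (0)
Last nonzero remainder: −v^2 − 4v − 5. Dividing through by −1 gives the monic gcd v^2 + 4v + 5.
Cancel v^2 + 4v + 5 from numerator and denominator to get the reduced form.

(8 − 6v + v^2)/(−3 + v)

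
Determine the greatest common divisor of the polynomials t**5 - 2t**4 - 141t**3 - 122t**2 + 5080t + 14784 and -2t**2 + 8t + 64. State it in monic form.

Apply the Euclidean algorithm:
  t**5 - 2t**4 - 141t**3 - 122t**2 + 5080t + 14784 = (-(1/2)t**3 - t**2 + (101/2)t + 231)(-2t**2 + 8t + 64) + (0)
Last nonzero remainder: -2t**2 + 8t + 64. Dividing through by -2 gives the monic gcd t**2 - 4t - 32.

t**2 - 4t - 32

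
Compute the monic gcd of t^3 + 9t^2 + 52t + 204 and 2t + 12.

Apply the Euclidean algorithm:
  t^3 + 9t^2 + 52t + 204 = ((1/2)t^2 + (3/2)t + 17)(2t + 12) + (0)
Last nonzero remainder: 2t + 12. Dividing through by 2 gives the monic gcd t + 6.

t + 6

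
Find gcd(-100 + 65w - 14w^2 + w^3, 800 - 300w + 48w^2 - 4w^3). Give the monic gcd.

Euclidean algorithm in ℚ[w]:
  w^3 - 14w^2 + 65w - 100 = (-1/4)(-4w^3 + 48w^2 - 300w + 800) + (-2w^2 - 10w + 100)
  -4w^3 + 48w^2 - 300w + 800 = (2w - 34)(-2w^2 - 10w + 100) + (-840w + 4200)
  -2w^2 - 10w + 100 = ((1/420)w + 1/42)(-840w + 4200) + (0)
Last nonzero remainder: -840w + 4200. Dividing through by -840 gives the monic gcd w - 5.

-5 + w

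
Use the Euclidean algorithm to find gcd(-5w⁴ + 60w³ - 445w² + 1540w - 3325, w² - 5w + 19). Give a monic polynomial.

Repeated division with remainder:
  -5w⁴ + 60w³ - 445w² + 1540w - 3325 = (-5w² + 35w - 175)(w² - 5w + 19) + (0)
The last nonzero remainder w² - 5w + 19 is already monic.

w² - 5w + 19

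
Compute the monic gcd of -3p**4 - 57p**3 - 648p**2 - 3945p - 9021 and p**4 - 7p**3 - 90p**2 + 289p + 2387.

By polynomial division,
  -3p**4 - 57p**3 - 648p**2 - 3945p - 9021 = (-3)(p**4 - 7p**3 - 90p**2 + 289p + 2387) + (-78p**3 - 918p**2 - 3078p - 1860)
  p**4 - 7p**3 - 90p**2 + 289p + 2387 = (-(1/78)p + 122/507)(-78p**3 - 918p**2 - 3078p - 1860) + ((15453/169)p**2 + (169983/169)p + 479043/169)
  -78p**3 - 918p**2 - 3078p - 1860 = (-(4394/5151)p - 3380/5151)((15453/169)p**2 + (169983/169)p + 479043/169) + (0)
Last nonzero remainder: (15453/169)p**2 + (169983/169)p + 479043/169. Dividing through by 15453/169 gives the monic gcd p**2 + 11p + 31.

p**2 + 11p + 31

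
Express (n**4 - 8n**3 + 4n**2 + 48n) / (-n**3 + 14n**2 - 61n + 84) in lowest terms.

Apply the Euclidean algorithm:
  n**4 - 8n**3 + 4n**2 + 48n = (-n - 6)(-n**3 + 14n**2 - 61n + 84) + (27n**2 - 234n + 504)
  -n**3 + 14n**2 - 61n + 84 = (-(1/27)n + 16/81)(27n**2 - 234n + 504) + ((35/9)n - 140/9)
  27n**2 - 234n + 504 = ((243/35)n - 162/5)((35/9)n - 140/9) + (0)
Last nonzero remainder: (35/9)n - 140/9. Dividing through by 35/9 gives the monic gcd n - 4.
Cancel n - 4 from numerator and denominator to get the reduced form.

(-n**3 + 4n**2 + 12n)/(n**2 - 10n + 21)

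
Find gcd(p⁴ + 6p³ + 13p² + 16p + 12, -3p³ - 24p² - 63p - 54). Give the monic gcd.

p² + 5p + 6

Apply the Euclidean algorithm:
  p⁴ + 6p³ + 13p² + 16p + 12 = (-(1/3)p + 2/3)(-3p³ - 24p² - 63p - 54) + (8p² + 40p + 48)
  -3p³ - 24p² - 63p - 54 = (-(3/8)p - 9/8)(8p² + 40p + 48) + (0)
Last nonzero remainder: 8p² + 40p + 48. Dividing through by 8 gives the monic gcd p² + 5p + 6.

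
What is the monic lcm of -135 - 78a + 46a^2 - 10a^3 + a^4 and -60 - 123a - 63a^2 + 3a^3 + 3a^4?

-540 - 987a - 341a^2 + 112a^3 - 5a^5 + a^6

Repeated division with remainder:
  a^4 - 10a^3 + 46a^2 - 78a - 135 = (1/3)(3a^4 + 3a^3 - 63a^2 - 123a - 60) + (-11a^3 + 67a^2 - 37a - 115)
  3a^4 + 3a^3 - 63a^2 - 123a - 60 = (-(3/11)a - 234/121)(-11a^3 + 67a^2 - 37a - 115) + ((6834/121)a^2 - (27336/121)a - 34170/121)
  -11a^3 + 67a^2 - 37a - 115 = (-(1331/6834)a + 2783/6834)((6834/121)a^2 - (27336/121)a - 34170/121) + (0)
Last nonzero remainder: (6834/121)a^2 - (27336/121)a - 34170/121. Dividing through by 6834/121 gives the monic gcd a^2 - 4a - 5.
Then lcm(f, g) = f·g / gcd(f, g); expanding and making the result monic gives the answer.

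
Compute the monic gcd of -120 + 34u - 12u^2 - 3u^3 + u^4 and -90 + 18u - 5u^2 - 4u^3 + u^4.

-30 + 16u - 7u^2 + u^3

Apply the Euclidean algorithm:
  u^4 - 3u^3 - 12u^2 + 34u - 120 = (u^4 - 4u^3 - 5u^2 + 18u - 90) + (u^3 - 7u^2 + 16u - 30)
  u^4 - 4u^3 - 5u^2 + 18u - 90 = (u + 3)(u^3 - 7u^2 + 16u - 30) + (0)
The last nonzero remainder u^3 - 7u^2 + 16u - 30 is already monic.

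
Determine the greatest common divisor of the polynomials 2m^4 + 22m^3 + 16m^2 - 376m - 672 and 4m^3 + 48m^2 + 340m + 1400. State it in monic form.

m + 7

By polynomial division,
  2m^4 + 22m^3 + 16m^2 - 376m - 672 = ((1/2)m - 1/2)(4m^3 + 48m^2 + 340m + 1400) + (-130m^2 - 906m + 28)
  4m^3 + 48m^2 + 340m + 1400 = (-(2/65)m - 654/4225)(-130m^2 - 906m + 28) + ((847616/4225)m + 5933312/4225)
  -130m^2 - 906m + 28 = (-(274625/423808)m + 4225/211904)((847616/4225)m + 5933312/4225) + (0)
Last nonzero remainder: (847616/4225)m + 5933312/4225. Dividing through by 847616/4225 gives the monic gcd m + 7.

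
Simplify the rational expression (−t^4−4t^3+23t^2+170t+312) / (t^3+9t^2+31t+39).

(−t^2+2t+24)/(t+3)

Apply the Euclidean algorithm:
  −t^4−4t^3+23t^2+170t+312 = (−t+5)(t^3+9t^2+31t+39) + (9t^2+54t+117)
  t^3+9t^2+31t+39 = ((1/9)t+1/3)(9t^2+54t+117) + (0)
Last nonzero remainder: 9t^2+54t+117. Dividing through by 9 gives the monic gcd t^2+6t+13.
Cancel t^2+6t+13 from numerator and denominator to get the reduced form.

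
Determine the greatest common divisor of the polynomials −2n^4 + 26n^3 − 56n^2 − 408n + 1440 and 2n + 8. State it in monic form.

n + 4

Euclidean algorithm in ℚ[n]:
  −2n^4 + 26n^3 − 56n^2 − 408n + 1440 = (−n^3 + 17n^2 − 96n + 180)(2n + 8) + (0)
Last nonzero remainder: 2n + 8. Dividing through by 2 gives the monic gcd n + 4.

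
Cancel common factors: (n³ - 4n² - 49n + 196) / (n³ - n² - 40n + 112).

By polynomial division,
  n³ - 4n² - 49n + 196 = (n³ - n² - 40n + 112) + (-3n² - 9n + 84)
  n³ - n² - 40n + 112 = (-(1/3)n + 4/3)(-3n² - 9n + 84) + (0)
Last nonzero remainder: -3n² - 9n + 84. Dividing through by -3 gives the monic gcd n² + 3n - 28.
Cancel n² + 3n - 28 from numerator and denominator to get the reduced form.

(n - 7)/(n - 4)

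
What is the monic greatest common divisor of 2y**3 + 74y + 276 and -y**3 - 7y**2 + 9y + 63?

By polynomial division,
  2y**3 + 74y + 276 = (-2)(-y**3 - 7y**2 + 9y + 63) + (-14y**2 + 92y + 402)
  -y**3 - 7y**2 + 9y + 63 = ((1/14)y + 95/98)(-14y**2 + 92y + 402) + (-(5336/49)y - 16008/49)
  -14y**2 + 92y + 402 = ((343/2668)y - 3283/2668)(-(5336/49)y - 16008/49) + (0)
Last nonzero remainder: -(5336/49)y - 16008/49. Dividing through by -5336/49 gives the monic gcd y + 3.

y + 3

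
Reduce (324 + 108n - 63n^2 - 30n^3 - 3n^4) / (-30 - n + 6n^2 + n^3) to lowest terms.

(-54 - 27n - 3n^2)/(5 + n)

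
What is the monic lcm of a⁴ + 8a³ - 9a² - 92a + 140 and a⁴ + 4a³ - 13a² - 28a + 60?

Apply the Euclidean algorithm:
  a⁴ + 8a³ - 9a² - 92a + 140 = (a⁴ + 4a³ - 13a² - 28a + 60) + (4a³ + 4a² - 64a + 80)
  a⁴ + 4a³ - 13a² - 28a + 60 = ((1/4)a + 3/4)(4a³ + 4a² - 64a + 80) + (0)
Last nonzero remainder: 4a³ + 4a² - 64a + 80. Dividing through by 4 gives the monic gcd a³ + a² - 16a + 20.
Then lcm(f, g) = f·g / gcd(f, g); expanding and making the result monic gives the answer.

a⁵ + 11a⁴ + 15a³ - 119a² - 136a + 420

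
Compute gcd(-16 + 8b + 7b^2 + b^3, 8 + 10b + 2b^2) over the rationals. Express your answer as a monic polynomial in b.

4 + b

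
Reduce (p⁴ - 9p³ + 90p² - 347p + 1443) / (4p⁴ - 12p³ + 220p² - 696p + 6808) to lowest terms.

(p² - 2p + 39)/(4p² + 16p + 184)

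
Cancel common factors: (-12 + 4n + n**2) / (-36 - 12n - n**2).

(2 - n)/(6 + n)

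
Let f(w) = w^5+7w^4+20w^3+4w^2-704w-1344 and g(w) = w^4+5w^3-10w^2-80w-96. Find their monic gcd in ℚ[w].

w^2-2w-8

Euclidean algorithm in ℚ[w]:
  w^5+7w^4+20w^3+4w^2-704w-1344 = (w+2)(w^4+5w^3-10w^2-80w-96) + (20w^3+104w^2-448w-1152)
  w^4+5w^3-10w^2-80w-96 = ((1/20)w-1/100)(20w^3+104w^2-448w-1152) + ((336/25)w^2-(672/25)w-2688/25)
  20w^3+104w^2-448w-1152 = ((125/84)w+75/7)((336/25)w^2-(672/25)w-2688/25) + (0)
Last nonzero remainder: (336/25)w^2-(672/25)w-2688/25. Dividing through by 336/25 gives the monic gcd w^2-2w-8.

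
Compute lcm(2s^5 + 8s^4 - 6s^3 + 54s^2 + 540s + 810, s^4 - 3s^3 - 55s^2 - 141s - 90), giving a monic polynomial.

Repeated division with remainder:
  2s^5 + 8s^4 - 6s^3 + 54s^2 + 540s + 810 = (2s + 14)(s^4 - 3s^3 - 55s^2 - 141s - 90) + (146s^3 + 1106s^2 + 2694s + 2070)
  s^4 - 3s^3 - 55s^2 - 141s - 90 = ((1/146)s - 386/5329)(146s^3 + 1106s^2 + 2694s + 2070) + ((35490/5329)s^2 + (212940/5329)s + 319410/5329)
  146s^3 + 1106s^2 + 2694s + 2070 = ((389017/17745)s + 122567/3549)((35490/5329)s^2 + (212940/5329)s + 319410/5329) + (0)
Last nonzero remainder: (35490/5329)s^2 + (212940/5329)s + 319410/5329. Dividing through by 35490/5329 gives the monic gcd s^2 + 6s + 9.
Then lcm(f, g) = f·g / gcd(f, g); expanding and making the result monic gives the answer.

s^7 - 5s^6 - 49s^5 + 14s^4 + 57s^3 - 2295s^2 - 6345s - 4050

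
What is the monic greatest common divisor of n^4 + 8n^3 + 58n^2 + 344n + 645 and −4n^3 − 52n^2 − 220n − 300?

n^2 + 8n + 15

Apply the Euclidean algorithm:
  n^4 + 8n^3 + 58n^2 + 344n + 645 = (−(1/4)n + 5/4)(−4n^3 − 52n^2 − 220n − 300) + (68n^2 + 544n + 1020)
  −4n^3 − 52n^2 − 220n − 300 = (−(1/17)n − 5/17)(68n^2 + 544n + 1020) + (0)
Last nonzero remainder: 68n^2 + 544n + 1020. Dividing through by 68 gives the monic gcd n^2 + 8n + 15.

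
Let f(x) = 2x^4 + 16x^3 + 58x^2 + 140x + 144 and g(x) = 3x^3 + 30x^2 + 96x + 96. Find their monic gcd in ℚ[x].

x^2 + 6x + 8

Euclidean algorithm in ℚ[x]:
  2x^4 + 16x^3 + 58x^2 + 140x + 144 = ((2/3)x - 4/3)(3x^3 + 30x^2 + 96x + 96) + (34x^2 + 204x + 272)
  3x^3 + 30x^2 + 96x + 96 = ((3/34)x + 6/17)(34x^2 + 204x + 272) + (0)
Last nonzero remainder: 34x^2 + 204x + 272. Dividing through by 34 gives the monic gcd x^2 + 6x + 8.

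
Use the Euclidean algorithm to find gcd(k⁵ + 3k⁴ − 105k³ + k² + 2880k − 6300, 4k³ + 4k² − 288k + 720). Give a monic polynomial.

k³ + k² − 72k + 180

Apply the Euclidean algorithm:
  k⁵ + 3k⁴ − 105k³ + k² + 2880k − 6300 = ((1/4)k² + (1/2)k − 35/4)(4k³ + 4k² − 288k + 720) + (0)
Last nonzero remainder: 4k³ + 4k² − 288k + 720. Dividing through by 4 gives the monic gcd k³ + k² − 72k + 180.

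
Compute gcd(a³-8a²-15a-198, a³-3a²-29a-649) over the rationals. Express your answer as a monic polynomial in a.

Apply the Euclidean algorithm:
  a³-8a²-15a-198 = (a³-3a²-29a-649) + (-5a²+14a+451)
  a³-3a²-29a-649 = (-(1/5)a+1/25)(-5a²+14a+451) + ((1516/25)a-16676/25)
  -5a²+14a+451 = (-(125/1516)a-1025/1516)((1516/25)a-16676/25) + (0)
Last nonzero remainder: (1516/25)a-16676/25. Dividing through by 1516/25 gives the monic gcd a-11.

a-11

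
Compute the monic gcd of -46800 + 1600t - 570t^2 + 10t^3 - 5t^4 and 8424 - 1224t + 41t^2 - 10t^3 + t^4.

104 + 8t + t^2

By polynomial division,
  -5t^4 + 10t^3 - 570t^2 + 1600t - 46800 = (-5)(t^4 - 10t^3 + 41t^2 - 1224t + 8424) + (-40t^3 - 365t^2 - 4520t - 4680)
  t^4 - 10t^3 + 41t^2 - 1224t + 8424 = (-(1/40)t + 153/320)(-40t^3 - 365t^2 - 4520t - 4680) + ((6561/64)t^2 + (6561/8)t + 85293/8)
  -40t^3 - 365t^2 - 4520t - 4680 = (-(2560/6561)t - 320/729)((6561/64)t^2 + (6561/8)t + 85293/8) + (0)
Last nonzero remainder: (6561/64)t^2 + (6561/8)t + 85293/8. Dividing through by 6561/64 gives the monic gcd t^2 + 8t + 104.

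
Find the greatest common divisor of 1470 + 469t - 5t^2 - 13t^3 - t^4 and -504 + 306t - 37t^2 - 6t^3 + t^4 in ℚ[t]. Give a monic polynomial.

Euclidean algorithm in ℚ[t]:
  -t^4 - 13t^3 - 5t^2 + 469t + 1470 = (-1)(t^4 - 6t^3 - 37t^2 + 306t - 504) + (-19t^3 - 42t^2 + 775t + 966)
  t^4 - 6t^3 - 37t^2 + 306t - 504 = (-(1/19)t + 156/361)(-19t^3 - 42t^2 + 775t + 966) + ((7920/361)t^2 + (7920/361)t - 332640/361)
  -19t^3 - 42t^2 + 775t + 966 = (-(6859/7920)t - 8303/7920)((7920/361)t^2 + (7920/361)t - 332640/361) + (0)
Last nonzero remainder: (7920/361)t^2 + (7920/361)t - 332640/361. Dividing through by 7920/361 gives the monic gcd t^2 + t - 42.

-42 + t + t^2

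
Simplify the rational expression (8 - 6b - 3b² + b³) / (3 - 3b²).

Euclidean algorithm in ℚ[b]:
  b³ - 3b² - 6b + 8 = (-(1/3)b + 1)(-3b² + 3) + (-5b + 5)
  -3b² + 3 = ((3/5)b + 3/5)(-5b + 5) + (0)
Last nonzero remainder: -5b + 5. Dividing through by -5 gives the monic gcd b - 1.
Cancel b - 1 from numerator and denominator to get the reduced form.

(8 + 2b - b²)/(3 + 3b)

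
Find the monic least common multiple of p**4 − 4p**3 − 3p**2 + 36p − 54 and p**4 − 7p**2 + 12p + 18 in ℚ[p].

By polynomial division,
  p**4 − 4p**3 − 3p**2 + 36p − 54 = (p**4 − 7p**2 + 12p + 18) + (−4p**3 + 4p**2 + 24p − 72)
  p**4 − 7p**2 + 12p + 18 = (−(1/4)p − 1/4)(−4p**3 + 4p**2 + 24p − 72) + (0)
Last nonzero remainder: −4p**3 + 4p**2 + 24p − 72. Dividing through by −4 gives the monic gcd p**3 − p**2 − 6p + 18.
Then lcm(f, g) = f·g / gcd(f, g); expanding and making the result monic gives the answer.

p**5 − 3p**4 − 7p**3 + 33p**2 − 18p − 54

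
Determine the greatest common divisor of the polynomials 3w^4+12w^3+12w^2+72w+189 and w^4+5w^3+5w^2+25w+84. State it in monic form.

Repeated division with remainder:
  3w^4+12w^3+12w^2+72w+189 = (3)(w^4+5w^3+5w^2+25w+84) + (−3w^3−3w^2−3w−63)
  w^4+5w^3+5w^2+25w+84 = (−(1/3)w−4/3)(−3w^3−3w^2−3w−63) + (0)
Last nonzero remainder: −3w^3−3w^2−3w−63. Dividing through by −3 gives the monic gcd w^3+w^2+w+21.

w^3+w^2+w+21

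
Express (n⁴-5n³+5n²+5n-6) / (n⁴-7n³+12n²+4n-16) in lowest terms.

(n²-4n+3)/(n²-6n+8)

By polynomial division,
  n⁴-5n³+5n²+5n-6 = (n⁴-7n³+12n²+4n-16) + (2n³-7n²+n+10)
  n⁴-7n³+12n²+4n-16 = ((1/2)n-7/4)(2n³-7n²+n+10) + (-(3/4)n²+(3/4)n+3/2)
  2n³-7n²+n+10 = (-(8/3)n+20/3)(-(3/4)n²+(3/4)n+3/2) + (0)
Last nonzero remainder: -(3/4)n²+(3/4)n+3/2. Dividing through by -3/4 gives the monic gcd n²-n-2.
Cancel n²-n-2 from numerator and denominator to get the reduced form.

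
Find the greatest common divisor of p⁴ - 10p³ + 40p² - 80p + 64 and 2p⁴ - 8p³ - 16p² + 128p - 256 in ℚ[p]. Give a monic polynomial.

p³ - 8p² + 24p - 32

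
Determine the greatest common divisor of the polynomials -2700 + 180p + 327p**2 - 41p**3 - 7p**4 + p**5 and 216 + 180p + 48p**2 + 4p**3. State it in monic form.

18 + 9p + p**2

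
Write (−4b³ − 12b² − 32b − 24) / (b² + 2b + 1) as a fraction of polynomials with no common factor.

(−4b² − 8b − 24)/(b + 1)

Repeated division with remainder:
  −4b³ − 12b² − 32b − 24 = (−4b − 4)(b² + 2b + 1) + (−20b − 20)
  b² + 2b + 1 = (−(1/20)b − 1/20)(−20b − 20) + (0)
Last nonzero remainder: −20b − 20. Dividing through by −20 gives the monic gcd b + 1.
Cancel b + 1 from numerator and denominator to get the reduced form.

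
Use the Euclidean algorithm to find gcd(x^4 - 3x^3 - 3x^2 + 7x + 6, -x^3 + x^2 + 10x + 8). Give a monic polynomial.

By polynomial division,
  x^4 - 3x^3 - 3x^2 + 7x + 6 = (-x + 2)(-x^3 + x^2 + 10x + 8) + (5x^2 - 5x - 10)
  -x^3 + x^2 + 10x + 8 = (-(1/5)x)(5x^2 - 5x - 10) + (8x + 8)
  5x^2 - 5x - 10 = ((5/8)x - 5/4)(8x + 8) + (0)
Last nonzero remainder: 8x + 8. Dividing through by 8 gives the monic gcd x + 1.

x + 1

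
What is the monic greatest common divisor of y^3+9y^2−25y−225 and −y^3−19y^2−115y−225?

y^2+14y+45

By polynomial division,
  y^3+9y^2−25y−225 = (−1)(−y^3−19y^2−115y−225) + (−10y^2−140y−450)
  −y^3−19y^2−115y−225 = ((1/10)y+1/2)(−10y^2−140y−450) + (0)
Last nonzero remainder: −10y^2−140y−450. Dividing through by −10 gives the monic gcd y^2+14y+45.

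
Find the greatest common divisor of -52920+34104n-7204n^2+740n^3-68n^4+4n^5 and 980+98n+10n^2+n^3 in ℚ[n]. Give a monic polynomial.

Apply the Euclidean algorithm:
  4n^5-68n^4+740n^3-7204n^2+34104n-52920 = (4n^2-108n+1428)(n^3+10n^2+98n+980) + (-14820n^2-1452360)
  n^3+10n^2+98n+980 = (-(1/14820)n-1/1482)(-14820n^2-1452360) + (0)
Last nonzero remainder: -14820n^2-1452360. Dividing through by -14820 gives the monic gcd n^2+98.

98+n^2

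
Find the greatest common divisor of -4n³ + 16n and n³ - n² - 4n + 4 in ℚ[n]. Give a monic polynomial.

n² - 4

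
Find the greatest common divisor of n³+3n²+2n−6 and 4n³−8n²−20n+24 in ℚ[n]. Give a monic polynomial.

n−1

Euclidean algorithm in ℚ[n]:
  n³+3n²+2n−6 = (1/4)(4n³−8n²−20n+24) + (5n²+7n−12)
  4n³−8n²−20n+24 = ((4/5)n−68/25)(5n²+7n−12) + ((216/25)n−216/25)
  5n²+7n−12 = ((125/216)n+25/18)((216/25)n−216/25) + (0)
Last nonzero remainder: (216/25)n−216/25. Dividing through by 216/25 gives the monic gcd n−1.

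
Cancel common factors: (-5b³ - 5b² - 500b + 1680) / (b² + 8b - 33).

(-5b² - 20b - 560)/(b + 11)

Euclidean algorithm in ℚ[b]:
  -5b³ - 5b² - 500b + 1680 = (-5b + 35)(b² + 8b - 33) + (-945b + 2835)
  b² + 8b - 33 = (-(1/945)b - 11/945)(-945b + 2835) + (0)
Last nonzero remainder: -945b + 2835. Dividing through by -945 gives the monic gcd b - 3.
Cancel b - 3 from numerator and denominator to get the reduced form.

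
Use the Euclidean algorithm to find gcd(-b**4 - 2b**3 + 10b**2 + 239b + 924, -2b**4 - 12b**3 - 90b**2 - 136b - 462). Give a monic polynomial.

b**2 + 5b + 33

By polynomial division,
  -b**4 - 2b**3 + 10b**2 + 239b + 924 = (1/2)(-2b**4 - 12b**3 - 90b**2 - 136b - 462) + (4b**3 + 55b**2 + 307b + 1155)
  -2b**4 - 12b**3 - 90b**2 - 136b - 462 = (-(1/2)b + 31/8)(4b**3 + 55b**2 + 307b + 1155) + (-(1197/8)b**2 - (5985/8)b - 39501/8)
  4b**3 + 55b**2 + 307b + 1155 = (-(32/1197)b - 40/171)(-(1197/8)b**2 - (5985/8)b - 39501/8) + (0)
Last nonzero remainder: -(1197/8)b**2 - (5985/8)b - 39501/8. Dividing through by -1197/8 gives the monic gcd b**2 + 5b + 33.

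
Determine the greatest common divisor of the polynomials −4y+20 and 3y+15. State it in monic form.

1

By polynomial division,
  −4y+20 = (−4/3)(3y+15) + (40)
  3y+15 = ((3/40)y+3/8)(40) + (0)
The last nonzero remainder is the constant 40, so the polynomials are coprime and gcd = 1.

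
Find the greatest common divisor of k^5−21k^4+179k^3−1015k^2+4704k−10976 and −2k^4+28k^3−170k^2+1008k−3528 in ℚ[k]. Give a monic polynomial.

Euclidean algorithm in ℚ[k]:
  k^5−21k^4+179k^3−1015k^2+4704k−10976 = (−(1/2)k+7/2)(−2k^4+28k^3−170k^2+1008k−3528) + (−4k^3+84k^2−588k+1372)
  −2k^4+28k^3−170k^2+1008k−3528 = ((1/2)k+7/2)(−4k^3+84k^2−588k+1372) + (−170k^2+2380k−8330)
  −4k^3+84k^2−588k+1372 = ((2/85)k−14/85)(−170k^2+2380k−8330) + (0)
Last nonzero remainder: −170k^2+2380k−8330. Dividing through by −170 gives the monic gcd k^2−14k+49.

k^2−14k+49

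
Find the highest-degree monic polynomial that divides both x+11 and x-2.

1

Apply the Euclidean algorithm:
  x+11 = (x-2) + (13)
  x-2 = ((1/13)x-2/13)(13) + (0)
The last nonzero remainder is the constant 13, so the polynomials are coprime and gcd = 1.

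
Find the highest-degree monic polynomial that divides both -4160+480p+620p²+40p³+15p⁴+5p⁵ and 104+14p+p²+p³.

104+14p+p²+p³

Euclidean algorithm in ℚ[p]:
  5p⁵+15p⁴+40p³+620p²+480p-4160 = (5p²+10p-40)(p³+p²+14p+104) + (0)
The last nonzero remainder p³+p²+14p+104 is already monic.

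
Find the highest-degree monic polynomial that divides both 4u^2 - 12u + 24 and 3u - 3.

1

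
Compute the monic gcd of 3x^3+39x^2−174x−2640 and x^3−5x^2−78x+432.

By polynomial division,
  3x^3+39x^2−174x−2640 = (3)(x^3−5x^2−78x+432) + (54x^2+60x−3936)
  x^3−5x^2−78x+432 = ((1/54)x−55/486)(54x^2+60x−3936) + ((136/81)x−1088/81)
  54x^2+60x−3936 = ((2187/68)x+9963/34)((136/81)x−1088/81) + (0)
Last nonzero remainder: (136/81)x−1088/81. Dividing through by 136/81 gives the monic gcd x−8.

x−8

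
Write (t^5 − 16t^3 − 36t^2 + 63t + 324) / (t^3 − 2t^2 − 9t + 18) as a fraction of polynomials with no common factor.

By polynomial division,
  t^5 − 16t^3 − 36t^2 + 63t + 324 = (t^2 + 2t − 3)(t^3 − 2t^2 − 9t + 18) + (−42t^2 + 378)
  t^3 − 2t^2 − 9t + 18 = (−(1/42)t + 1/21)(−42t^2 + 378) + (0)
Last nonzero remainder: −42t^2 + 378. Dividing through by −42 gives the monic gcd t^2 − 9.
Cancel t^2 − 9 from numerator and denominator to get the reduced form.

(t^3 − 7t − 36)/(t − 2)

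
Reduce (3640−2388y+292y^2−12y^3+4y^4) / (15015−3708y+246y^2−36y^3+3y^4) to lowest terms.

(−8+4y)/(−33+3y)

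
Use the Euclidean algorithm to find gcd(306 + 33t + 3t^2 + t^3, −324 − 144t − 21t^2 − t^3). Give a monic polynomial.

6 + t

Euclidean algorithm in ℚ[t]:
  t^3 + 3t^2 + 33t + 306 = (−1)(−t^3 − 21t^2 − 144t − 324) + (−18t^2 − 111t − 18)
  −t^3 − 21t^2 − 144t − 324 = ((1/18)t + 89/108)(−18t^2 − 111t − 18) + (−(1855/36)t − 1855/6)
  −18t^2 − 111t − 18 = ((648/1855)t + 108/1855)(−(1855/36)t − 1855/6) + (0)
Last nonzero remainder: −(1855/36)t − 1855/6. Dividing through by −1855/36 gives the monic gcd t + 6.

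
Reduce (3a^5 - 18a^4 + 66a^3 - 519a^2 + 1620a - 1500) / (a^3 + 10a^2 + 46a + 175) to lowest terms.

Apply the Euclidean algorithm:
  3a^5 - 18a^4 + 66a^3 - 519a^2 + 1620a - 1500 = (3a^2 - 48a + 408)(a^3 + 10a^2 + 46a + 175) + (-2916a^2 - 8748a - 72900)
  a^3 + 10a^2 + 46a + 175 = (-(1/2916)a - 7/2916)(-2916a^2 - 8748a - 72900) + (0)
Last nonzero remainder: -2916a^2 - 8748a - 72900. Dividing through by -2916 gives the monic gcd a^2 + 3a + 25.
Cancel a^2 + 3a + 25 from numerator and denominator to get the reduced form.

(3a^3 - 27a^2 + 72a - 60)/(a + 7)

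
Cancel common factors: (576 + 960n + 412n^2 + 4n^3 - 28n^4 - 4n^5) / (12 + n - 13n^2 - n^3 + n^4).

Apply the Euclidean algorithm:
  -4n^5 - 28n^4 + 4n^3 + 412n^2 + 960n + 576 = (-4n - 32)(n^4 - n^3 - 13n^2 + n + 12) + (-80n^3 + 1040n + 960)
  n^4 - n^3 - 13n^2 + n + 12 = (-(1/80)n + 1/80)(-80n^3 + 1040n + 960) + (0)
Last nonzero remainder: -80n^3 + 1040n + 960. Dividing through by -80 gives the monic gcd n^3 - 13n - 12.
Cancel n^3 - 13n - 12 from numerator and denominator to get the reduced form.

(-48 - 28n - 4n^2)/(-1 + n)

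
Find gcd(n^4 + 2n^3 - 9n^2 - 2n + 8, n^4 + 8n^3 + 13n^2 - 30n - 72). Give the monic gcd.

Euclidean algorithm in ℚ[n]:
  n^4 + 2n^3 - 9n^2 - 2n + 8 = (n^4 + 8n^3 + 13n^2 - 30n - 72) + (-6n^3 - 22n^2 + 28n + 80)
  n^4 + 8n^3 + 13n^2 - 30n - 72 = (-(1/6)n - 13/18)(-6n^3 - 22n^2 + 28n + 80) + ((16/9)n^2 + (32/9)n - 128/9)
  -6n^3 - 22n^2 + 28n + 80 = (-(27/8)n - 45/8)((16/9)n^2 + (32/9)n - 128/9) + (0)
Last nonzero remainder: (16/9)n^2 + (32/9)n - 128/9. Dividing through by 16/9 gives the monic gcd n^2 + 2n - 8.

n^2 + 2n - 8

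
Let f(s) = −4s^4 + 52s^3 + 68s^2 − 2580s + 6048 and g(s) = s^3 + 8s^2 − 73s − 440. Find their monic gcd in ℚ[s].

s − 8

By polynomial division,
  −4s^4 + 52s^3 + 68s^2 − 2580s + 6048 = (−4s + 84)(s^3 + 8s^2 − 73s − 440) + (−896s^2 + 1792s + 43008)
  s^3 + 8s^2 − 73s − 440 = (−(1/896)s − 5/448)(−896s^2 + 1792s + 43008) + (−5s + 40)
  −896s^2 + 1792s + 43008 = ((896/5)s + 5376/5)(−5s + 40) + (0)
Last nonzero remainder: −5s + 40. Dividing through by −5 gives the monic gcd s − 8.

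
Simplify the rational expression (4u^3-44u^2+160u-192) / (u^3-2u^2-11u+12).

(4u^2-28u+48)/(u^2+2u-3)

Euclidean algorithm in ℚ[u]:
  4u^3-44u^2+160u-192 = (4)(u^3-2u^2-11u+12) + (-36u^2+204u-240)
  u^3-2u^2-11u+12 = (-(1/36)u-11/108)(-36u^2+204u-240) + ((28/9)u-112/9)
  -36u^2+204u-240 = (-(81/7)u+135/7)((28/9)u-112/9) + (0)
Last nonzero remainder: (28/9)u-112/9. Dividing through by 28/9 gives the monic gcd u-4.
Cancel u-4 from numerator and denominator to get the reduced form.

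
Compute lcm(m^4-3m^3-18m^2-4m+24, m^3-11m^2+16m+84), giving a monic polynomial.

By polynomial division,
  m^4-3m^3-18m^2-4m+24 = (m+8)(m^3-11m^2+16m+84) + (54m^2-216m-648)
  m^3-11m^2+16m+84 = ((1/54)m-7/54)(54m^2-216m-648) + (0)
Last nonzero remainder: 54m^2-216m-648. Dividing through by 54 gives the monic gcd m^2-4m-12.
Then lcm(f, g) = f·g / gcd(f, g); expanding and making the result monic gives the answer.

m^5-10m^4+3m^3+122m^2+52m-168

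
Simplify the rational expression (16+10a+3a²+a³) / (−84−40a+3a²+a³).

Apply the Euclidean algorithm:
  a³+3a²+10a+16 = (a³+3a²−40a−84) + (50a+100)
  a³+3a²−40a−84 = ((1/50)a²+(1/50)a−21/25)(50a+100) + (0)
Last nonzero remainder: 50a+100. Dividing through by 50 gives the monic gcd a+2.
Cancel a+2 from numerator and denominator to get the reduced form.

(8+a+a²)/(−42+a+a²)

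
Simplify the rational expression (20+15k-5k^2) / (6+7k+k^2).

Apply the Euclidean algorithm:
  -5k^2+15k+20 = (-5)(k^2+7k+6) + (50k+50)
  k^2+7k+6 = ((1/50)k+3/25)(50k+50) + (0)
Last nonzero remainder: 50k+50. Dividing through by 50 gives the monic gcd k+1.
Cancel k+1 from numerator and denominator to get the reduced form.

(20-5k)/(6+k)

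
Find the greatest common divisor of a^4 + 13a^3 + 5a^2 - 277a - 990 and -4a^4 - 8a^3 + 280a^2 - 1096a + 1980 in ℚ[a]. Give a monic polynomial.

a^2 + 6a - 55

Repeated division with remainder:
  a^4 + 13a^3 + 5a^2 - 277a - 990 = (-1/4)(-4a^4 - 8a^3 + 280a^2 - 1096a + 1980) + (11a^3 + 75a^2 - 551a - 495)
  -4a^4 - 8a^3 + 280a^2 - 1096a + 1980 = (-(4/11)a + 212/121)(11a^3 + 75a^2 - 551a - 495) + (-(6264/121)a^2 - (37584/121)a + 31320/11)
  11a^3 + 75a^2 - 551a - 495 = (-(1331/6264)a - 121/696)(-(6264/121)a^2 - (37584/121)a + 31320/11) + (0)
Last nonzero remainder: -(6264/121)a^2 - (37584/121)a + 31320/11. Dividing through by -6264/121 gives the monic gcd a^2 + 6a - 55.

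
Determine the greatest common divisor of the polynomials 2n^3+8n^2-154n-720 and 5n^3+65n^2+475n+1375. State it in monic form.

Euclidean algorithm in ℚ[n]:
  2n^3+8n^2-154n-720 = (2/5)(5n^3+65n^2+475n+1375) + (-18n^2-344n-1270)
  5n^3+65n^2+475n+1375 = (-(5/18)n+275/162)(-18n^2-344n-1270) + ((57200/81)n+286000/81)
  -18n^2-344n-1270 = (-(729/28600)n-10287/28600)((57200/81)n+286000/81) + (0)
Last nonzero remainder: (57200/81)n+286000/81. Dividing through by 57200/81 gives the monic gcd n+5.

n+5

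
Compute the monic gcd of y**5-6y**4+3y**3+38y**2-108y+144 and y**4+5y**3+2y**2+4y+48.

y**3+y**2-2y+12

Apply the Euclidean algorithm:
  y**5-6y**4+3y**3+38y**2-108y+144 = (y-11)(y**4+5y**3+2y**2+4y+48) + (56y**3+56y**2-112y+672)
  y**4+5y**3+2y**2+4y+48 = ((1/56)y+1/14)(56y**3+56y**2-112y+672) + (0)
Last nonzero remainder: 56y**3+56y**2-112y+672. Dividing through by 56 gives the monic gcd y**3+y**2-2y+12.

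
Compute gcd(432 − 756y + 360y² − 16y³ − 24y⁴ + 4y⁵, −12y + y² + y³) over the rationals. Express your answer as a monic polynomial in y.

−12 + y + y²

By polynomial division,
  4y⁵ − 24y⁴ − 16y³ + 360y² − 756y + 432 = (4y² − 28y + 60)(y³ + y² − 12y) + (−36y² − 36y + 432)
  y³ + y² − 12y = (−(1/36)y)(−36y² − 36y + 432) + (0)
Last nonzero remainder: −36y² − 36y + 432. Dividing through by −36 gives the monic gcd y² + y − 12.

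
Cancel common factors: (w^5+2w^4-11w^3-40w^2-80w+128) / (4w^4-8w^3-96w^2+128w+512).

Apply the Euclidean algorithm:
  w^5+2w^4-11w^3-40w^2-80w+128 = ((1/4)w+1)(4w^4-8w^3-96w^2+128w+512) + (21w^3+24w^2-336w-384)
  4w^4-8w^3-96w^2+128w+512 = ((4/21)w-88/147)(21w^3+24w^2-336w-384) + (-(864/49)w^2+13824/49)
  21w^3+24w^2-336w-384 = (-(343/288)w-49/36)(-(864/49)w^2+13824/49) + (0)
Last nonzero remainder: -(864/49)w^2+13824/49. Dividing through by -864/49 gives the monic gcd w^2-16.
Cancel w^2-16 from numerator and denominator to get the reduced form.

(w^3+2w^2+5w-8)/(4w^2-8w-32)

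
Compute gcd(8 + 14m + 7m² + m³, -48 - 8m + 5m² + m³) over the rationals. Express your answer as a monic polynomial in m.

4 + m

By polynomial division,
  m³ + 7m² + 14m + 8 = (m³ + 5m² - 8m - 48) + (2m² + 22m + 56)
  m³ + 5m² - 8m - 48 = ((1/2)m - 3)(2m² + 22m + 56) + (30m + 120)
  2m² + 22m + 56 = ((1/15)m + 7/15)(30m + 120) + (0)
Last nonzero remainder: 30m + 120. Dividing through by 30 gives the monic gcd m + 4.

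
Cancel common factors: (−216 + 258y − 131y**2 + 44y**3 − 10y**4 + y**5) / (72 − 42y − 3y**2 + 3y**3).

Repeated division with remainder:
  y**5 − 10y**4 + 44y**3 − 131y**2 + 258y − 216 = ((1/3)y**2 − 3y + 49/3)(3y**3 − 3y**2 − 42y + 72) + (−232y**2 + 1160y − 1392)
  3y**3 − 3y**2 − 42y + 72 = (−(3/232)y − 3/58)(−232y**2 + 1160y − 1392) + (0)
Last nonzero remainder: −232y**2 + 1160y − 1392. Dividing through by −232 gives the monic gcd y**2 − 5y + 6.
Cancel y**2 − 5y + 6 from numerator and denominator to get the reduced form.

(−36 + 13y − 5y**2 + y**3)/(12 + 3y)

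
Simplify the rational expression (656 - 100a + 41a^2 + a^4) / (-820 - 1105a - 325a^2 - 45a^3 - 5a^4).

(-16 + 4a - a^2)/(20 + 25a + 5a^2)

Apply the Euclidean algorithm:
  a^4 + 41a^2 - 100a + 656 = (-1/5)(-5a^4 - 45a^3 - 325a^2 - 1105a - 820) + (-9a^3 - 24a^2 - 321a + 492)
  -5a^4 - 45a^3 - 325a^2 - 1105a - 820 = ((5/9)a + 95/27)(-9a^3 - 24a^2 - 321a + 492) + (-(560/9)a^2 - (2240/9)a - 22960/9)
  -9a^3 - 24a^2 - 321a + 492 = ((81/560)a - 27/140)(-(560/9)a^2 - (2240/9)a - 22960/9) + (0)
Last nonzero remainder: -(560/9)a^2 - (2240/9)a - 22960/9. Dividing through by -560/9 gives the monic gcd a^2 + 4a + 41.
Cancel a^2 + 4a + 41 from numerator and denominator to get the reduced form.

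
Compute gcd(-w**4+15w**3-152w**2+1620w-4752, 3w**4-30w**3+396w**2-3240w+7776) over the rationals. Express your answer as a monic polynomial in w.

w**3-4w**2+108w-432

Apply the Euclidean algorithm:
  -w**4+15w**3-152w**2+1620w-4752 = (-1/3)(3w**4-30w**3+396w**2-3240w+7776) + (5w**3-20w**2+540w-2160)
  3w**4-30w**3+396w**2-3240w+7776 = ((3/5)w-18/5)(5w**3-20w**2+540w-2160) + (0)
Last nonzero remainder: 5w**3-20w**2+540w-2160. Dividing through by 5 gives the monic gcd w**3-4w**2+108w-432.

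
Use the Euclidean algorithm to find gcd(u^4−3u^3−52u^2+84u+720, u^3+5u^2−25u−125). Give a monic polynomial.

u+5

By polynomial division,
  u^4−3u^3−52u^2+84u+720 = (u−8)(u^3+5u^2−25u−125) + (13u^2+9u−280)
  u^3+5u^2−25u−125 = ((1/13)u+56/169)(13u^2+9u−280) + (−(1089/169)u−5445/169)
  13u^2+9u−280 = (−(2197/1089)u+9464/1089)(−(1089/169)u−5445/169) + (0)
Last nonzero remainder: −(1089/169)u−5445/169. Dividing through by −1089/169 gives the monic gcd u+5.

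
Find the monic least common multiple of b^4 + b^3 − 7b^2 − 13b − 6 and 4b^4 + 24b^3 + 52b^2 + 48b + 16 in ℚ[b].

Apply the Euclidean algorithm:
  b^4 + b^3 − 7b^2 − 13b − 6 = (1/4)(4b^4 + 24b^3 + 52b^2 + 48b + 16) + (−5b^3 − 20b^2 − 25b − 10)
  4b^4 + 24b^3 + 52b^2 + 48b + 16 = (−(4/5)b − 8/5)(−5b^3 − 20b^2 − 25b − 10) + (0)
Last nonzero remainder: −5b^3 − 20b^2 − 25b − 10. Dividing through by −5 gives the monic gcd b^3 + 4b^2 + 5b + 2.
Then lcm(f, g) = f·g / gcd(f, g); expanding and making the result monic gives the answer.

b^5 + 3b^4 − 5b^3 − 27b^2 − 32b − 12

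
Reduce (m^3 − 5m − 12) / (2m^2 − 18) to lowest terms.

(m^2 + 3m + 4)/(2m + 6)

Repeated division with remainder:
  m^3 − 5m − 12 = ((1/2)m)(2m^2 − 18) + (4m − 12)
  2m^2 − 18 = ((1/2)m + 3/2)(4m − 12) + (0)
Last nonzero remainder: 4m − 12. Dividing through by 4 gives the monic gcd m − 3.
Cancel m − 3 from numerator and denominator to get the reduced form.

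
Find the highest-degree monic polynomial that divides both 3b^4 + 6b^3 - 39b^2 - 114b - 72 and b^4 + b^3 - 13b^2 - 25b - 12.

b^3 - 13b - 12

Apply the Euclidean algorithm:
  3b^4 + 6b^3 - 39b^2 - 114b - 72 = (3)(b^4 + b^3 - 13b^2 - 25b - 12) + (3b^3 - 39b - 36)
  b^4 + b^3 - 13b^2 - 25b - 12 = ((1/3)b + 1/3)(3b^3 - 39b - 36) + (0)
Last nonzero remainder: 3b^3 - 39b - 36. Dividing through by 3 gives the monic gcd b^3 - 13b - 12.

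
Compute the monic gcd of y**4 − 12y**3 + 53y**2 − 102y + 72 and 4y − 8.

y − 2

Euclidean algorithm in ℚ[y]:
  y**4 − 12y**3 + 53y**2 − 102y + 72 = ((1/4)y**3 − (5/2)y**2 + (33/4)y − 9)(4y − 8) + (0)
Last nonzero remainder: 4y − 8. Dividing through by 4 gives the monic gcd y − 2.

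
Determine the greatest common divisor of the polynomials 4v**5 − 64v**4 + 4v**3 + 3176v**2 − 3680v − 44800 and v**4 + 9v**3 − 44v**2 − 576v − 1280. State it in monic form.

v**3 + v**2 − 52v − 160

Repeated division with remainder:
  4v**5 − 64v**4 + 4v**3 + 3176v**2 − 3680v − 44800 = (4v − 100)(v**4 + 9v**3 − 44v**2 − 576v − 1280) + (1080v**3 + 1080v**2 − 56160v − 172800)
  v**4 + 9v**3 − 44v**2 − 576v − 1280 = ((1/1080)v + 1/135)(1080v**3 + 1080v**2 − 56160v − 172800) + (0)
Last nonzero remainder: 1080v**3 + 1080v**2 − 56160v − 172800. Dividing through by 1080 gives the monic gcd v**3 + v**2 − 52v − 160.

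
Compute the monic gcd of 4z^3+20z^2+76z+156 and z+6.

1

By polynomial division,
  4z^3+20z^2+76z+156 = (4z^2-4z+100)(z+6) + (-444)
  z+6 = (-(1/444)z-1/74)(-444) + (0)
The last nonzero remainder is the constant -444, so the polynomials are coprime and gcd = 1.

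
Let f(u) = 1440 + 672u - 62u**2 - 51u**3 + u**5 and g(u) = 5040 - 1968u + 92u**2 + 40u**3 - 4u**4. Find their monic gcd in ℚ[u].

Repeated division with remainder:
  u**5 - 51u**3 - 62u**2 + 672u + 1440 = (-(1/4)u - 5/2)(-4u**4 + 40u**3 + 92u**2 - 1968u + 5040) + (72u**3 - 324u**2 - 2988u + 14040)
  -4u**4 + 40u**3 + 92u**2 - 1968u + 5040 = (-(1/18)u + 11/36)(72u**3 - 324u**2 - 2988u + 14040) + (25u**2 - 275u + 750)
  72u**3 - 324u**2 - 2988u + 14040 = ((72/25)u + 468/25)(25u**2 - 275u + 750) + (0)
Last nonzero remainder: 25u**2 - 275u + 750. Dividing through by 25 gives the monic gcd u**2 - 11u + 30.

30 - 11u + u**2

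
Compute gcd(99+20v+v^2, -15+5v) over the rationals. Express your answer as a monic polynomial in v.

Repeated division with remainder:
  v^2+20v+99 = ((1/5)v+23/5)(5v-15) + (168)
  5v-15 = ((5/168)v-5/56)(168) + (0)
The last nonzero remainder is the constant 168, so the polynomials are coprime and gcd = 1.

1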